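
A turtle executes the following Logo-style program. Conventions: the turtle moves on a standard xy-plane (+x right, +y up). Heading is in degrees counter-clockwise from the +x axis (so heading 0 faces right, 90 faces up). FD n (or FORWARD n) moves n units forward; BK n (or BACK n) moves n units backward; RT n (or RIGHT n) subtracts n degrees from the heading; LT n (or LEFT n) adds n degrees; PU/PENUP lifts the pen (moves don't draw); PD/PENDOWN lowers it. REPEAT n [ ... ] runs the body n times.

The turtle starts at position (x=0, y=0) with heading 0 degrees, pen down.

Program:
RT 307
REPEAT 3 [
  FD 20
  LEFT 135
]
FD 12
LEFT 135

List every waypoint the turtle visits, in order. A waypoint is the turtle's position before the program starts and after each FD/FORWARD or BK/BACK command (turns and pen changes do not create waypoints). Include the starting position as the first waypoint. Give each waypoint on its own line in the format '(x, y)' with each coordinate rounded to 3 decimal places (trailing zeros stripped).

Answer: (0, 0)
(12.036, 15.973)
(-7.769, 13.189)
(8.204, 1.153)
(6.534, 13.036)

Derivation:
Executing turtle program step by step:
Start: pos=(0,0), heading=0, pen down
RT 307: heading 0 -> 53
REPEAT 3 [
  -- iteration 1/3 --
  FD 20: (0,0) -> (12.036,15.973) [heading=53, draw]
  LT 135: heading 53 -> 188
  -- iteration 2/3 --
  FD 20: (12.036,15.973) -> (-7.769,13.189) [heading=188, draw]
  LT 135: heading 188 -> 323
  -- iteration 3/3 --
  FD 20: (-7.769,13.189) -> (8.204,1.153) [heading=323, draw]
  LT 135: heading 323 -> 98
]
FD 12: (8.204,1.153) -> (6.534,13.036) [heading=98, draw]
LT 135: heading 98 -> 233
Final: pos=(6.534,13.036), heading=233, 4 segment(s) drawn
Waypoints (5 total):
(0, 0)
(12.036, 15.973)
(-7.769, 13.189)
(8.204, 1.153)
(6.534, 13.036)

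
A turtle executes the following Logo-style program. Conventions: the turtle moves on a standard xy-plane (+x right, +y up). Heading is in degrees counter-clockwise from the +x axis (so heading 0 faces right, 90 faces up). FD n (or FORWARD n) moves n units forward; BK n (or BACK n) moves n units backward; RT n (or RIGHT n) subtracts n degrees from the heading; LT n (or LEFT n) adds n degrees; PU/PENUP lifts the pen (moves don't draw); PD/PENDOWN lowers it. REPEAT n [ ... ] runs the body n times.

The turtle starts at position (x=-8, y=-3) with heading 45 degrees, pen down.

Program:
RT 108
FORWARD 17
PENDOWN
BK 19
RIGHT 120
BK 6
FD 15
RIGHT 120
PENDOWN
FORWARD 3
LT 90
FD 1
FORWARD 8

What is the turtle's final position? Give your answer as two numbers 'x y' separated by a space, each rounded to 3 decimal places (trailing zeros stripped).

Executing turtle program step by step:
Start: pos=(-8,-3), heading=45, pen down
RT 108: heading 45 -> 297
FD 17: (-8,-3) -> (-0.282,-18.147) [heading=297, draw]
PD: pen down
BK 19: (-0.282,-18.147) -> (-8.908,-1.218) [heading=297, draw]
RT 120: heading 297 -> 177
BK 6: (-8.908,-1.218) -> (-2.916,-1.532) [heading=177, draw]
FD 15: (-2.916,-1.532) -> (-17.896,-0.747) [heading=177, draw]
RT 120: heading 177 -> 57
PD: pen down
FD 3: (-17.896,-0.747) -> (-16.262,1.769) [heading=57, draw]
LT 90: heading 57 -> 147
FD 1: (-16.262,1.769) -> (-17.1,2.314) [heading=147, draw]
FD 8: (-17.1,2.314) -> (-23.81,6.671) [heading=147, draw]
Final: pos=(-23.81,6.671), heading=147, 7 segment(s) drawn

Answer: -23.81 6.671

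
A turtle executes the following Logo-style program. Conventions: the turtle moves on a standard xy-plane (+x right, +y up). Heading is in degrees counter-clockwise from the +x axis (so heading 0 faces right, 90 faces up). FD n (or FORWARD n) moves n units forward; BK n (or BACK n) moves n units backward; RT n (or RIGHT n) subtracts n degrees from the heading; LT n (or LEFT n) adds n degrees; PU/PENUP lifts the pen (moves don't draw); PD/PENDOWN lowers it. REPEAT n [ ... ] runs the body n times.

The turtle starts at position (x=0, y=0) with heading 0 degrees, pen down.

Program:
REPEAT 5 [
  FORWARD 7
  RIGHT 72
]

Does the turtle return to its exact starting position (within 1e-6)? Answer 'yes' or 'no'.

Answer: yes

Derivation:
Executing turtle program step by step:
Start: pos=(0,0), heading=0, pen down
REPEAT 5 [
  -- iteration 1/5 --
  FD 7: (0,0) -> (7,0) [heading=0, draw]
  RT 72: heading 0 -> 288
  -- iteration 2/5 --
  FD 7: (7,0) -> (9.163,-6.657) [heading=288, draw]
  RT 72: heading 288 -> 216
  -- iteration 3/5 --
  FD 7: (9.163,-6.657) -> (3.5,-10.772) [heading=216, draw]
  RT 72: heading 216 -> 144
  -- iteration 4/5 --
  FD 7: (3.5,-10.772) -> (-2.163,-6.657) [heading=144, draw]
  RT 72: heading 144 -> 72
  -- iteration 5/5 --
  FD 7: (-2.163,-6.657) -> (0,0) [heading=72, draw]
  RT 72: heading 72 -> 0
]
Final: pos=(0,0), heading=0, 5 segment(s) drawn

Start position: (0, 0)
Final position: (0, 0)
Distance = 0; < 1e-6 -> CLOSED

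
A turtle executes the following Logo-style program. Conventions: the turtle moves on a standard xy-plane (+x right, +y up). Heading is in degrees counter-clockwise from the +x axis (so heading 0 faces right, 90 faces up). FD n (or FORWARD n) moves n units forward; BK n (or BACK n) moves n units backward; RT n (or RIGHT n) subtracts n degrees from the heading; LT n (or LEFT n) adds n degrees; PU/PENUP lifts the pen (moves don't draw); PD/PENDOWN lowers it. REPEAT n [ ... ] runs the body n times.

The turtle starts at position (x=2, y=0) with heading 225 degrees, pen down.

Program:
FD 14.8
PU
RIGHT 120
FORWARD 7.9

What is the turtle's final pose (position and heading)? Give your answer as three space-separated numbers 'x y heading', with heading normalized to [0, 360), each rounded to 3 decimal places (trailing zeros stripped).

Answer: -10.51 -2.834 105

Derivation:
Executing turtle program step by step:
Start: pos=(2,0), heading=225, pen down
FD 14.8: (2,0) -> (-8.465,-10.465) [heading=225, draw]
PU: pen up
RT 120: heading 225 -> 105
FD 7.9: (-8.465,-10.465) -> (-10.51,-2.834) [heading=105, move]
Final: pos=(-10.51,-2.834), heading=105, 1 segment(s) drawn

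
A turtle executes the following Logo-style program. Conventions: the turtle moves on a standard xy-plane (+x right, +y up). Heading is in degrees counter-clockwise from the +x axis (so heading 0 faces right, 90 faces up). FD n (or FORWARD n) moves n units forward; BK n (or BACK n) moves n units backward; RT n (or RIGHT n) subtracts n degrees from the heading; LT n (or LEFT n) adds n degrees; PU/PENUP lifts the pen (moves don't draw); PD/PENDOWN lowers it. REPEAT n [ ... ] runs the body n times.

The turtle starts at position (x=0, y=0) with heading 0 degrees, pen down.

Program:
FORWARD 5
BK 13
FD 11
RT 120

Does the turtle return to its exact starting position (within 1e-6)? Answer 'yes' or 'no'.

Answer: no

Derivation:
Executing turtle program step by step:
Start: pos=(0,0), heading=0, pen down
FD 5: (0,0) -> (5,0) [heading=0, draw]
BK 13: (5,0) -> (-8,0) [heading=0, draw]
FD 11: (-8,0) -> (3,0) [heading=0, draw]
RT 120: heading 0 -> 240
Final: pos=(3,0), heading=240, 3 segment(s) drawn

Start position: (0, 0)
Final position: (3, 0)
Distance = 3; >= 1e-6 -> NOT closed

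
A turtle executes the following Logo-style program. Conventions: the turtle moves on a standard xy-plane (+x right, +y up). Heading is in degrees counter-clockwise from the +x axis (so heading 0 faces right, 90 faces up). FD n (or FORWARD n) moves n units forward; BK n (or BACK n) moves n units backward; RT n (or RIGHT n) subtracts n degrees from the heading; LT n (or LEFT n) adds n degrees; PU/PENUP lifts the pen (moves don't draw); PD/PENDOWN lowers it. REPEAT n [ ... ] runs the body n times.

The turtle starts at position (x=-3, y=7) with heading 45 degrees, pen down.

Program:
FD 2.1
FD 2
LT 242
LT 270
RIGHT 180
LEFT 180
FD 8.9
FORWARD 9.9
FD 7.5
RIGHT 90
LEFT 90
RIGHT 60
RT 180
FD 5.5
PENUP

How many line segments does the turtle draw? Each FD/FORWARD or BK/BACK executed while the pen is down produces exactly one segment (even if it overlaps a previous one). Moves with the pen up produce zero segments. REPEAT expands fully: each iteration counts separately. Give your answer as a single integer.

Executing turtle program step by step:
Start: pos=(-3,7), heading=45, pen down
FD 2.1: (-3,7) -> (-1.515,8.485) [heading=45, draw]
FD 2: (-1.515,8.485) -> (-0.101,9.899) [heading=45, draw]
LT 242: heading 45 -> 287
LT 270: heading 287 -> 197
RT 180: heading 197 -> 17
LT 180: heading 17 -> 197
FD 8.9: (-0.101,9.899) -> (-8.612,7.297) [heading=197, draw]
FD 9.9: (-8.612,7.297) -> (-18.079,4.403) [heading=197, draw]
FD 7.5: (-18.079,4.403) -> (-25.252,2.21) [heading=197, draw]
RT 90: heading 197 -> 107
LT 90: heading 107 -> 197
RT 60: heading 197 -> 137
RT 180: heading 137 -> 317
FD 5.5: (-25.252,2.21) -> (-21.229,-1.541) [heading=317, draw]
PU: pen up
Final: pos=(-21.229,-1.541), heading=317, 6 segment(s) drawn
Segments drawn: 6

Answer: 6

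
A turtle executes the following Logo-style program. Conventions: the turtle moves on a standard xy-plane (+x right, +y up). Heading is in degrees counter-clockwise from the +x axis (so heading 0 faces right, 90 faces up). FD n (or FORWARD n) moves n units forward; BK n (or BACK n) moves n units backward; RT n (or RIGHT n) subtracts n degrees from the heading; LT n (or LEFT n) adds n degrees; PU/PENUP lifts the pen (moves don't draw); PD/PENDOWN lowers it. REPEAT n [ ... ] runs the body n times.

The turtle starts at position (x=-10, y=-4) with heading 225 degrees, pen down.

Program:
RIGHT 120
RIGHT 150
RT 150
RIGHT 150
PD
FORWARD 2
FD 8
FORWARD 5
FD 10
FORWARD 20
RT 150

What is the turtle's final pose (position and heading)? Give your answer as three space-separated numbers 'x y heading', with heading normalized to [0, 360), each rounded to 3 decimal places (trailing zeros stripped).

Answer: 33.467 7.647 225

Derivation:
Executing turtle program step by step:
Start: pos=(-10,-4), heading=225, pen down
RT 120: heading 225 -> 105
RT 150: heading 105 -> 315
RT 150: heading 315 -> 165
RT 150: heading 165 -> 15
PD: pen down
FD 2: (-10,-4) -> (-8.068,-3.482) [heading=15, draw]
FD 8: (-8.068,-3.482) -> (-0.341,-1.412) [heading=15, draw]
FD 5: (-0.341,-1.412) -> (4.489,-0.118) [heading=15, draw]
FD 10: (4.489,-0.118) -> (14.148,2.47) [heading=15, draw]
FD 20: (14.148,2.47) -> (33.467,7.647) [heading=15, draw]
RT 150: heading 15 -> 225
Final: pos=(33.467,7.647), heading=225, 5 segment(s) drawn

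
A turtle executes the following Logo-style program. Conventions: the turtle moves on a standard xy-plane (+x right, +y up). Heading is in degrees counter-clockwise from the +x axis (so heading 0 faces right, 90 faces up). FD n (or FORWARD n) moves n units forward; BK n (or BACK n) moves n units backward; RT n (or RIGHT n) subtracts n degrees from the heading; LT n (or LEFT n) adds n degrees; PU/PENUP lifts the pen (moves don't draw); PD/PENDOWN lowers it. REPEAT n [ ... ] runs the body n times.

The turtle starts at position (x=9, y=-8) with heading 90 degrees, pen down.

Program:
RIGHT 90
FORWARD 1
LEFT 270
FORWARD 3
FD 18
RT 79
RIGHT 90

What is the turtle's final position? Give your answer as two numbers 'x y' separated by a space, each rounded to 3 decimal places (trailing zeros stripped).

Answer: 10 -29

Derivation:
Executing turtle program step by step:
Start: pos=(9,-8), heading=90, pen down
RT 90: heading 90 -> 0
FD 1: (9,-8) -> (10,-8) [heading=0, draw]
LT 270: heading 0 -> 270
FD 3: (10,-8) -> (10,-11) [heading=270, draw]
FD 18: (10,-11) -> (10,-29) [heading=270, draw]
RT 79: heading 270 -> 191
RT 90: heading 191 -> 101
Final: pos=(10,-29), heading=101, 3 segment(s) drawn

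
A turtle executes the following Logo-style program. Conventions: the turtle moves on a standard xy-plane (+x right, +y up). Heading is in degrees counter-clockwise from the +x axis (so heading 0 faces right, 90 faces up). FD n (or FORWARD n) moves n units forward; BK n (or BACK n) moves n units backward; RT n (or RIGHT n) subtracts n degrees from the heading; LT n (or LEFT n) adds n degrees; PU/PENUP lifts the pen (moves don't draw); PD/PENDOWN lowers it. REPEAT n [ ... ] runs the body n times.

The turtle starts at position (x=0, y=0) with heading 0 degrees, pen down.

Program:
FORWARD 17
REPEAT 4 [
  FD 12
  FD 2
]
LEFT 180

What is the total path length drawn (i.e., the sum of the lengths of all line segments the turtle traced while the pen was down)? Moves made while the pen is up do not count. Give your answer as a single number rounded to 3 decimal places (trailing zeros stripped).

Answer: 73

Derivation:
Executing turtle program step by step:
Start: pos=(0,0), heading=0, pen down
FD 17: (0,0) -> (17,0) [heading=0, draw]
REPEAT 4 [
  -- iteration 1/4 --
  FD 12: (17,0) -> (29,0) [heading=0, draw]
  FD 2: (29,0) -> (31,0) [heading=0, draw]
  -- iteration 2/4 --
  FD 12: (31,0) -> (43,0) [heading=0, draw]
  FD 2: (43,0) -> (45,0) [heading=0, draw]
  -- iteration 3/4 --
  FD 12: (45,0) -> (57,0) [heading=0, draw]
  FD 2: (57,0) -> (59,0) [heading=0, draw]
  -- iteration 4/4 --
  FD 12: (59,0) -> (71,0) [heading=0, draw]
  FD 2: (71,0) -> (73,0) [heading=0, draw]
]
LT 180: heading 0 -> 180
Final: pos=(73,0), heading=180, 9 segment(s) drawn

Segment lengths:
  seg 1: (0,0) -> (17,0), length = 17
  seg 2: (17,0) -> (29,0), length = 12
  seg 3: (29,0) -> (31,0), length = 2
  seg 4: (31,0) -> (43,0), length = 12
  seg 5: (43,0) -> (45,0), length = 2
  seg 6: (45,0) -> (57,0), length = 12
  seg 7: (57,0) -> (59,0), length = 2
  seg 8: (59,0) -> (71,0), length = 12
  seg 9: (71,0) -> (73,0), length = 2
Total = 73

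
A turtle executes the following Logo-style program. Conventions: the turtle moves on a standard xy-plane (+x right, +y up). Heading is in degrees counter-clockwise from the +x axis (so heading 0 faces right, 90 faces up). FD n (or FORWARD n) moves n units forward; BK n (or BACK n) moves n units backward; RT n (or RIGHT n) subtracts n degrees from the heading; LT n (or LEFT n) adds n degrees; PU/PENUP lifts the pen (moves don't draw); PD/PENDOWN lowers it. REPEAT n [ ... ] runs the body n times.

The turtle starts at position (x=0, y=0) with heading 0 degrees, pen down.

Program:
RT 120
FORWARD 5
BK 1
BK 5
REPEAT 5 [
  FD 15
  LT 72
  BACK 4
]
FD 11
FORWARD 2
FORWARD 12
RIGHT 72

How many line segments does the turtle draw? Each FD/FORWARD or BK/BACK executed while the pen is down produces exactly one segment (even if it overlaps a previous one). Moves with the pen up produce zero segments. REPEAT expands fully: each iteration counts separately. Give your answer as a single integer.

Executing turtle program step by step:
Start: pos=(0,0), heading=0, pen down
RT 120: heading 0 -> 240
FD 5: (0,0) -> (-2.5,-4.33) [heading=240, draw]
BK 1: (-2.5,-4.33) -> (-2,-3.464) [heading=240, draw]
BK 5: (-2,-3.464) -> (0.5,0.866) [heading=240, draw]
REPEAT 5 [
  -- iteration 1/5 --
  FD 15: (0.5,0.866) -> (-7,-12.124) [heading=240, draw]
  LT 72: heading 240 -> 312
  BK 4: (-7,-12.124) -> (-9.677,-9.152) [heading=312, draw]
  -- iteration 2/5 --
  FD 15: (-9.677,-9.152) -> (0.36,-20.299) [heading=312, draw]
  LT 72: heading 312 -> 24
  BK 4: (0.36,-20.299) -> (-3.294,-21.926) [heading=24, draw]
  -- iteration 3/5 --
  FD 15: (-3.294,-21.926) -> (10.409,-15.825) [heading=24, draw]
  LT 72: heading 24 -> 96
  BK 4: (10.409,-15.825) -> (10.828,-19.803) [heading=96, draw]
  -- iteration 4/5 --
  FD 15: (10.828,-19.803) -> (9.26,-4.885) [heading=96, draw]
  LT 72: heading 96 -> 168
  BK 4: (9.26,-4.885) -> (13.172,-5.717) [heading=168, draw]
  -- iteration 5/5 --
  FD 15: (13.172,-5.717) -> (-1.5,-2.598) [heading=168, draw]
  LT 72: heading 168 -> 240
  BK 4: (-1.5,-2.598) -> (0.5,0.866) [heading=240, draw]
]
FD 11: (0.5,0.866) -> (-5,-8.66) [heading=240, draw]
FD 2: (-5,-8.66) -> (-6,-10.392) [heading=240, draw]
FD 12: (-6,-10.392) -> (-12,-20.785) [heading=240, draw]
RT 72: heading 240 -> 168
Final: pos=(-12,-20.785), heading=168, 16 segment(s) drawn
Segments drawn: 16

Answer: 16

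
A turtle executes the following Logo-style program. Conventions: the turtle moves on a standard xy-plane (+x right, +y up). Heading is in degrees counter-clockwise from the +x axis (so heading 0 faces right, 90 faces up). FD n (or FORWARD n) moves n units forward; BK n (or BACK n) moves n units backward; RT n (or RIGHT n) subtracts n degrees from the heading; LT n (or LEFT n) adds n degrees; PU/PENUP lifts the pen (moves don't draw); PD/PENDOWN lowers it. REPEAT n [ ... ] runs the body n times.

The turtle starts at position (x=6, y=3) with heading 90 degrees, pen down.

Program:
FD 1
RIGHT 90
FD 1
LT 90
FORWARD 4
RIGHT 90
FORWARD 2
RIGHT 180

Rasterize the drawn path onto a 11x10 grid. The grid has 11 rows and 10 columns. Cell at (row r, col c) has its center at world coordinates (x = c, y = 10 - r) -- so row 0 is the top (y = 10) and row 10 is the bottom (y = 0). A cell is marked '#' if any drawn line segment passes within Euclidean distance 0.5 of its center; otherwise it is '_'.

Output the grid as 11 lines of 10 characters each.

Segment 0: (6,3) -> (6,4)
Segment 1: (6,4) -> (7,4)
Segment 2: (7,4) -> (7,8)
Segment 3: (7,8) -> (9,8)

Answer: __________
__________
_______###
_______#__
_______#__
_______#__
______##__
______#___
__________
__________
__________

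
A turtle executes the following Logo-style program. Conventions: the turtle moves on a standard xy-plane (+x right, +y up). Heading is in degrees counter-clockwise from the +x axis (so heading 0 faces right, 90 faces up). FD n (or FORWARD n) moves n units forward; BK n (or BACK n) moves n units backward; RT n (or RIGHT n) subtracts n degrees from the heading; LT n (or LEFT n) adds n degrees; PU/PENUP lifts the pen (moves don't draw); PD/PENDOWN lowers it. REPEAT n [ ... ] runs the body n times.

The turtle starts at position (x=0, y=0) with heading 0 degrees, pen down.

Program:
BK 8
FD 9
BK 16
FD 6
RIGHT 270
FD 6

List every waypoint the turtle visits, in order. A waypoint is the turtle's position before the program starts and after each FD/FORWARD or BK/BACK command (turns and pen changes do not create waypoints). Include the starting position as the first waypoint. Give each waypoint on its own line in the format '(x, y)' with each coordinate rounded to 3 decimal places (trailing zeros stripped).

Executing turtle program step by step:
Start: pos=(0,0), heading=0, pen down
BK 8: (0,0) -> (-8,0) [heading=0, draw]
FD 9: (-8,0) -> (1,0) [heading=0, draw]
BK 16: (1,0) -> (-15,0) [heading=0, draw]
FD 6: (-15,0) -> (-9,0) [heading=0, draw]
RT 270: heading 0 -> 90
FD 6: (-9,0) -> (-9,6) [heading=90, draw]
Final: pos=(-9,6), heading=90, 5 segment(s) drawn
Waypoints (6 total):
(0, 0)
(-8, 0)
(1, 0)
(-15, 0)
(-9, 0)
(-9, 6)

Answer: (0, 0)
(-8, 0)
(1, 0)
(-15, 0)
(-9, 0)
(-9, 6)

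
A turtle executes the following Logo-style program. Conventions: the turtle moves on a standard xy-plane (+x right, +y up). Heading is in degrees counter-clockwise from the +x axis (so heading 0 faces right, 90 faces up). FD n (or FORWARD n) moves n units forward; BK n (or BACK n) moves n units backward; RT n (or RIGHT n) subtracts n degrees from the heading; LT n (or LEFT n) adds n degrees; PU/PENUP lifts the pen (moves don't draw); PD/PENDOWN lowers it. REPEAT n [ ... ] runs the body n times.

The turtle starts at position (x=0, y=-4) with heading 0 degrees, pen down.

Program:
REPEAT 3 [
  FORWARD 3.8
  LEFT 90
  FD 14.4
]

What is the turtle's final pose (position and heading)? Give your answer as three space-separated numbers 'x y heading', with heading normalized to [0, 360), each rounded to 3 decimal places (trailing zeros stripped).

Executing turtle program step by step:
Start: pos=(0,-4), heading=0, pen down
REPEAT 3 [
  -- iteration 1/3 --
  FD 3.8: (0,-4) -> (3.8,-4) [heading=0, draw]
  LT 90: heading 0 -> 90
  FD 14.4: (3.8,-4) -> (3.8,10.4) [heading=90, draw]
  -- iteration 2/3 --
  FD 3.8: (3.8,10.4) -> (3.8,14.2) [heading=90, draw]
  LT 90: heading 90 -> 180
  FD 14.4: (3.8,14.2) -> (-10.6,14.2) [heading=180, draw]
  -- iteration 3/3 --
  FD 3.8: (-10.6,14.2) -> (-14.4,14.2) [heading=180, draw]
  LT 90: heading 180 -> 270
  FD 14.4: (-14.4,14.2) -> (-14.4,-0.2) [heading=270, draw]
]
Final: pos=(-14.4,-0.2), heading=270, 6 segment(s) drawn

Answer: -14.4 -0.2 270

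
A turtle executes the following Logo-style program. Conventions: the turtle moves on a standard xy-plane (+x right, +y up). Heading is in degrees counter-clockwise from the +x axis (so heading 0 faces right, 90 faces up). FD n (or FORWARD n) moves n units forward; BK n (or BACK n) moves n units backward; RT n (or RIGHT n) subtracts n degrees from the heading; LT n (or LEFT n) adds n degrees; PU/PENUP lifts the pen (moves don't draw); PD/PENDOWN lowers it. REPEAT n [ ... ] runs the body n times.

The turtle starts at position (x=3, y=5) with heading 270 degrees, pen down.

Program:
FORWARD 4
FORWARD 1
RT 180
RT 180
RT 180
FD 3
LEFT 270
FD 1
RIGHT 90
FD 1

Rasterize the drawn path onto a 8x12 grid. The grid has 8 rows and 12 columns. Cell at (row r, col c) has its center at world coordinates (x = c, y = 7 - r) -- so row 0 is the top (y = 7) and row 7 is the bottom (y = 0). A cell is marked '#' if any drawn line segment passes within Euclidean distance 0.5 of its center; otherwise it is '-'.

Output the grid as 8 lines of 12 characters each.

Segment 0: (3,5) -> (3,1)
Segment 1: (3,1) -> (3,0)
Segment 2: (3,0) -> (3,3)
Segment 3: (3,3) -> (4,3)
Segment 4: (4,3) -> (4,2)

Answer: ------------
------------
---#--------
---#--------
---##-------
---##-------
---#--------
---#--------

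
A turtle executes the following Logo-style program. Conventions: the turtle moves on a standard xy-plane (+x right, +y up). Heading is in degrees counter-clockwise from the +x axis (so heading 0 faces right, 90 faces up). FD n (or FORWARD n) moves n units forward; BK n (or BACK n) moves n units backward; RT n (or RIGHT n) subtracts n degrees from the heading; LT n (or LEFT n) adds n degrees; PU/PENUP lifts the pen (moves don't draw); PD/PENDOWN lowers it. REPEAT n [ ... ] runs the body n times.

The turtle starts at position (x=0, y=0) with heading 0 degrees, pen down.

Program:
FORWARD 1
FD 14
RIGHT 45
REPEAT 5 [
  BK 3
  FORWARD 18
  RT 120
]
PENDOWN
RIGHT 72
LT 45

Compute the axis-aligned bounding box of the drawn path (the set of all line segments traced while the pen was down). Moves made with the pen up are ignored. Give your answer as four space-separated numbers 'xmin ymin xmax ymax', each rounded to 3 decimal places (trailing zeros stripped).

Answer: 0 -17.387 28.504 2.121

Derivation:
Executing turtle program step by step:
Start: pos=(0,0), heading=0, pen down
FD 1: (0,0) -> (1,0) [heading=0, draw]
FD 14: (1,0) -> (15,0) [heading=0, draw]
RT 45: heading 0 -> 315
REPEAT 5 [
  -- iteration 1/5 --
  BK 3: (15,0) -> (12.879,2.121) [heading=315, draw]
  FD 18: (12.879,2.121) -> (25.607,-10.607) [heading=315, draw]
  RT 120: heading 315 -> 195
  -- iteration 2/5 --
  BK 3: (25.607,-10.607) -> (28.504,-9.83) [heading=195, draw]
  FD 18: (28.504,-9.83) -> (11.118,-14.489) [heading=195, draw]
  RT 120: heading 195 -> 75
  -- iteration 3/5 --
  BK 3: (11.118,-14.489) -> (10.341,-17.387) [heading=75, draw]
  FD 18: (10.341,-17.387) -> (15,0) [heading=75, draw]
  RT 120: heading 75 -> 315
  -- iteration 4/5 --
  BK 3: (15,0) -> (12.879,2.121) [heading=315, draw]
  FD 18: (12.879,2.121) -> (25.607,-10.607) [heading=315, draw]
  RT 120: heading 315 -> 195
  -- iteration 5/5 --
  BK 3: (25.607,-10.607) -> (28.504,-9.83) [heading=195, draw]
  FD 18: (28.504,-9.83) -> (11.118,-14.489) [heading=195, draw]
  RT 120: heading 195 -> 75
]
PD: pen down
RT 72: heading 75 -> 3
LT 45: heading 3 -> 48
Final: pos=(11.118,-14.489), heading=48, 12 segment(s) drawn

Segment endpoints: x in {0, 1, 10.341, 11.118, 11.118, 12.879, 12.879, 15, 15, 25.607, 28.504}, y in {-17.387, -14.489, -14.489, -10.607, -9.83, 0, 0, 2.121, 2.121}
xmin=0, ymin=-17.387, xmax=28.504, ymax=2.121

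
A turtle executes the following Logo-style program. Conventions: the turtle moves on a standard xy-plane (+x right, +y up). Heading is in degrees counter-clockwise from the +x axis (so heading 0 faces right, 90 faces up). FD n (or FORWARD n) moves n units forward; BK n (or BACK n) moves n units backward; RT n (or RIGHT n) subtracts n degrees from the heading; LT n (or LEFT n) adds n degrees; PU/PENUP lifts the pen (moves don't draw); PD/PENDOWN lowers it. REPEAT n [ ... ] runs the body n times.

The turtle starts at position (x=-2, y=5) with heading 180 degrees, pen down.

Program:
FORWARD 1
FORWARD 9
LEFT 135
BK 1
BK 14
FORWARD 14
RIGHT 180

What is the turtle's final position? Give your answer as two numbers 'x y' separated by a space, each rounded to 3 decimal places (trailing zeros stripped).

Executing turtle program step by step:
Start: pos=(-2,5), heading=180, pen down
FD 1: (-2,5) -> (-3,5) [heading=180, draw]
FD 9: (-3,5) -> (-12,5) [heading=180, draw]
LT 135: heading 180 -> 315
BK 1: (-12,5) -> (-12.707,5.707) [heading=315, draw]
BK 14: (-12.707,5.707) -> (-22.607,15.607) [heading=315, draw]
FD 14: (-22.607,15.607) -> (-12.707,5.707) [heading=315, draw]
RT 180: heading 315 -> 135
Final: pos=(-12.707,5.707), heading=135, 5 segment(s) drawn

Answer: -12.707 5.707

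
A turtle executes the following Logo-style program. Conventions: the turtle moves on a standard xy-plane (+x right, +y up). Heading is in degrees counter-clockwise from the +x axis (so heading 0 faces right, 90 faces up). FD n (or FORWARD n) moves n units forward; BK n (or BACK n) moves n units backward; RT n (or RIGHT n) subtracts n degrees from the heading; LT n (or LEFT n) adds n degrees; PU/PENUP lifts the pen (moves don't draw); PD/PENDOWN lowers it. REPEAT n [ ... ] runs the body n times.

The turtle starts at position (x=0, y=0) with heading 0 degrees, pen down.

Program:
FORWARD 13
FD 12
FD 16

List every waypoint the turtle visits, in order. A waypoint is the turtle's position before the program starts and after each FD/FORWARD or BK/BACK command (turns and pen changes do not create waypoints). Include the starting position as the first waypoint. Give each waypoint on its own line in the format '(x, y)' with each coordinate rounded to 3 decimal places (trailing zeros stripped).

Executing turtle program step by step:
Start: pos=(0,0), heading=0, pen down
FD 13: (0,0) -> (13,0) [heading=0, draw]
FD 12: (13,0) -> (25,0) [heading=0, draw]
FD 16: (25,0) -> (41,0) [heading=0, draw]
Final: pos=(41,0), heading=0, 3 segment(s) drawn
Waypoints (4 total):
(0, 0)
(13, 0)
(25, 0)
(41, 0)

Answer: (0, 0)
(13, 0)
(25, 0)
(41, 0)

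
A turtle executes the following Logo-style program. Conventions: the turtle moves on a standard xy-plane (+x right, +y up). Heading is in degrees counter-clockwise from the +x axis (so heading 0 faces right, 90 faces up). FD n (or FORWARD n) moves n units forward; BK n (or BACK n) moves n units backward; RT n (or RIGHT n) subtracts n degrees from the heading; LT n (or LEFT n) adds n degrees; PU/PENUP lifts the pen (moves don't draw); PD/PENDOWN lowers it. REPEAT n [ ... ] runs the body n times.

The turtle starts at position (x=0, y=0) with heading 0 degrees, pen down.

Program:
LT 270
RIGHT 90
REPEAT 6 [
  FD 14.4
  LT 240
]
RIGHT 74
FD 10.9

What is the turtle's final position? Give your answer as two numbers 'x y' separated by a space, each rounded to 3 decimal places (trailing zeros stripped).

Answer: -3.004 10.478

Derivation:
Executing turtle program step by step:
Start: pos=(0,0), heading=0, pen down
LT 270: heading 0 -> 270
RT 90: heading 270 -> 180
REPEAT 6 [
  -- iteration 1/6 --
  FD 14.4: (0,0) -> (-14.4,0) [heading=180, draw]
  LT 240: heading 180 -> 60
  -- iteration 2/6 --
  FD 14.4: (-14.4,0) -> (-7.2,12.471) [heading=60, draw]
  LT 240: heading 60 -> 300
  -- iteration 3/6 --
  FD 14.4: (-7.2,12.471) -> (0,0) [heading=300, draw]
  LT 240: heading 300 -> 180
  -- iteration 4/6 --
  FD 14.4: (0,0) -> (-14.4,0) [heading=180, draw]
  LT 240: heading 180 -> 60
  -- iteration 5/6 --
  FD 14.4: (-14.4,0) -> (-7.2,12.471) [heading=60, draw]
  LT 240: heading 60 -> 300
  -- iteration 6/6 --
  FD 14.4: (-7.2,12.471) -> (0,0) [heading=300, draw]
  LT 240: heading 300 -> 180
]
RT 74: heading 180 -> 106
FD 10.9: (0,0) -> (-3.004,10.478) [heading=106, draw]
Final: pos=(-3.004,10.478), heading=106, 7 segment(s) drawn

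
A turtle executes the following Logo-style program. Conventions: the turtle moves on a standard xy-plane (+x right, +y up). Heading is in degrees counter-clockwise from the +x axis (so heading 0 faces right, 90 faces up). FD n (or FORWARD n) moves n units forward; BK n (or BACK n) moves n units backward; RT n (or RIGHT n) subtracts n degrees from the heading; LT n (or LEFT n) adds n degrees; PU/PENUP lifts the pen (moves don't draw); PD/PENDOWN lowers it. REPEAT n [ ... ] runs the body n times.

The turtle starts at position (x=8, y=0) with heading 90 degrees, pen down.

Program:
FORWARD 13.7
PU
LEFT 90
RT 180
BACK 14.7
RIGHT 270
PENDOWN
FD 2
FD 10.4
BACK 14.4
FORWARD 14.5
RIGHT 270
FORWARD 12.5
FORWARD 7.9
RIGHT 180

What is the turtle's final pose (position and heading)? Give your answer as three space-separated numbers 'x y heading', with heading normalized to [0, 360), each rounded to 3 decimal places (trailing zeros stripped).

Answer: -27.1 26.2 0

Derivation:
Executing turtle program step by step:
Start: pos=(8,0), heading=90, pen down
FD 13.7: (8,0) -> (8,13.7) [heading=90, draw]
PU: pen up
LT 90: heading 90 -> 180
RT 180: heading 180 -> 0
BK 14.7: (8,13.7) -> (-6.7,13.7) [heading=0, move]
RT 270: heading 0 -> 90
PD: pen down
FD 2: (-6.7,13.7) -> (-6.7,15.7) [heading=90, draw]
FD 10.4: (-6.7,15.7) -> (-6.7,26.1) [heading=90, draw]
BK 14.4: (-6.7,26.1) -> (-6.7,11.7) [heading=90, draw]
FD 14.5: (-6.7,11.7) -> (-6.7,26.2) [heading=90, draw]
RT 270: heading 90 -> 180
FD 12.5: (-6.7,26.2) -> (-19.2,26.2) [heading=180, draw]
FD 7.9: (-19.2,26.2) -> (-27.1,26.2) [heading=180, draw]
RT 180: heading 180 -> 0
Final: pos=(-27.1,26.2), heading=0, 7 segment(s) drawn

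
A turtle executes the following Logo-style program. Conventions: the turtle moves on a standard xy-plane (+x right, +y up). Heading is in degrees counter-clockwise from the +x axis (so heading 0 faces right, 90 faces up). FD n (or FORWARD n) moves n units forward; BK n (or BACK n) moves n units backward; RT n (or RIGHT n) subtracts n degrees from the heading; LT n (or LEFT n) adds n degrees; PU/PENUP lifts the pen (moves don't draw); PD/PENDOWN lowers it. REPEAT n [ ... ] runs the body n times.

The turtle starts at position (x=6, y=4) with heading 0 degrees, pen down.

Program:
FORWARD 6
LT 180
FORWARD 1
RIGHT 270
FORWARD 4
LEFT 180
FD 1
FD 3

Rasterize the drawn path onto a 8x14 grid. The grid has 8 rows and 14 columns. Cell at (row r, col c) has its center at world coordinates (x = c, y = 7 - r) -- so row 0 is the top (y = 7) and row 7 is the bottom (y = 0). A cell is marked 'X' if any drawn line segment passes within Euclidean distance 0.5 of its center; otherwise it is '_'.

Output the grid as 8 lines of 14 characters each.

Answer: ______________
______________
______________
______XXXXXXX_
___________X__
___________X__
___________X__
___________X__

Derivation:
Segment 0: (6,4) -> (12,4)
Segment 1: (12,4) -> (11,4)
Segment 2: (11,4) -> (11,0)
Segment 3: (11,0) -> (11,1)
Segment 4: (11,1) -> (11,4)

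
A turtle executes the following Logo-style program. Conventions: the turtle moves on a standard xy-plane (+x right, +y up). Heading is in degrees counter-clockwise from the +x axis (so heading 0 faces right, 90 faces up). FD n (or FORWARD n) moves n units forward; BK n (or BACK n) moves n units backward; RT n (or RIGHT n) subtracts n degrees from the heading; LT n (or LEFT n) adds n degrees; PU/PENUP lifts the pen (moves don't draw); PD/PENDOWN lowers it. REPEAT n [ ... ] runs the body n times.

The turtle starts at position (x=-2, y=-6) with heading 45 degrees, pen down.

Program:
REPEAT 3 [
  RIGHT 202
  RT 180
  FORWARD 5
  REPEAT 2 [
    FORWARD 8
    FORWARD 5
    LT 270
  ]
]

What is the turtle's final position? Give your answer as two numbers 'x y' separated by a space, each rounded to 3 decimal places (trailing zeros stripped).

Executing turtle program step by step:
Start: pos=(-2,-6), heading=45, pen down
REPEAT 3 [
  -- iteration 1/3 --
  RT 202: heading 45 -> 203
  RT 180: heading 203 -> 23
  FD 5: (-2,-6) -> (2.603,-4.046) [heading=23, draw]
  REPEAT 2 [
    -- iteration 1/2 --
    FD 8: (2.603,-4.046) -> (9.967,-0.92) [heading=23, draw]
    FD 5: (9.967,-0.92) -> (14.569,1.033) [heading=23, draw]
    LT 270: heading 23 -> 293
    -- iteration 2/2 --
    FD 8: (14.569,1.033) -> (17.695,-6.331) [heading=293, draw]
    FD 5: (17.695,-6.331) -> (19.649,-10.933) [heading=293, draw]
    LT 270: heading 293 -> 203
  ]
  -- iteration 2/3 --
  RT 202: heading 203 -> 1
  RT 180: heading 1 -> 181
  FD 5: (19.649,-10.933) -> (14.649,-11.021) [heading=181, draw]
  REPEAT 2 [
    -- iteration 1/2 --
    FD 8: (14.649,-11.021) -> (6.651,-11.16) [heading=181, draw]
    FD 5: (6.651,-11.16) -> (1.651,-11.248) [heading=181, draw]
    LT 270: heading 181 -> 91
    -- iteration 2/2 --
    FD 8: (1.651,-11.248) -> (1.512,-3.249) [heading=91, draw]
    FD 5: (1.512,-3.249) -> (1.424,1.75) [heading=91, draw]
    LT 270: heading 91 -> 1
  ]
  -- iteration 3/3 --
  RT 202: heading 1 -> 159
  RT 180: heading 159 -> 339
  FD 5: (1.424,1.75) -> (6.092,-0.041) [heading=339, draw]
  REPEAT 2 [
    -- iteration 1/2 --
    FD 8: (6.092,-0.041) -> (13.561,-2.908) [heading=339, draw]
    FD 5: (13.561,-2.908) -> (18.229,-4.7) [heading=339, draw]
    LT 270: heading 339 -> 249
    -- iteration 2/2 --
    FD 8: (18.229,-4.7) -> (15.362,-12.169) [heading=249, draw]
    FD 5: (15.362,-12.169) -> (13.57,-16.837) [heading=249, draw]
    LT 270: heading 249 -> 159
  ]
]
Final: pos=(13.57,-16.837), heading=159, 15 segment(s) drawn

Answer: 13.57 -16.837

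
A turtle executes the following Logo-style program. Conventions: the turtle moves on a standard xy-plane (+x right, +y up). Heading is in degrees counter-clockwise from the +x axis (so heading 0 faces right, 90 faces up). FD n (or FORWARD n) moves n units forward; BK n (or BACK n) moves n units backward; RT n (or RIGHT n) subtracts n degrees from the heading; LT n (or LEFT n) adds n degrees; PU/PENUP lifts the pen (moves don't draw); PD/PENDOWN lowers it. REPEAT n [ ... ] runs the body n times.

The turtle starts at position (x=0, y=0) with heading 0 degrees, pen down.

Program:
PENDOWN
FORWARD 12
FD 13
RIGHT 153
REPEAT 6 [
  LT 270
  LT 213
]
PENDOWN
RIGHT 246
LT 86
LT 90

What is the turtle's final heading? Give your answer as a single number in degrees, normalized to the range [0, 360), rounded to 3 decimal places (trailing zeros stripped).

Answer: 155

Derivation:
Executing turtle program step by step:
Start: pos=(0,0), heading=0, pen down
PD: pen down
FD 12: (0,0) -> (12,0) [heading=0, draw]
FD 13: (12,0) -> (25,0) [heading=0, draw]
RT 153: heading 0 -> 207
REPEAT 6 [
  -- iteration 1/6 --
  LT 270: heading 207 -> 117
  LT 213: heading 117 -> 330
  -- iteration 2/6 --
  LT 270: heading 330 -> 240
  LT 213: heading 240 -> 93
  -- iteration 3/6 --
  LT 270: heading 93 -> 3
  LT 213: heading 3 -> 216
  -- iteration 4/6 --
  LT 270: heading 216 -> 126
  LT 213: heading 126 -> 339
  -- iteration 5/6 --
  LT 270: heading 339 -> 249
  LT 213: heading 249 -> 102
  -- iteration 6/6 --
  LT 270: heading 102 -> 12
  LT 213: heading 12 -> 225
]
PD: pen down
RT 246: heading 225 -> 339
LT 86: heading 339 -> 65
LT 90: heading 65 -> 155
Final: pos=(25,0), heading=155, 2 segment(s) drawn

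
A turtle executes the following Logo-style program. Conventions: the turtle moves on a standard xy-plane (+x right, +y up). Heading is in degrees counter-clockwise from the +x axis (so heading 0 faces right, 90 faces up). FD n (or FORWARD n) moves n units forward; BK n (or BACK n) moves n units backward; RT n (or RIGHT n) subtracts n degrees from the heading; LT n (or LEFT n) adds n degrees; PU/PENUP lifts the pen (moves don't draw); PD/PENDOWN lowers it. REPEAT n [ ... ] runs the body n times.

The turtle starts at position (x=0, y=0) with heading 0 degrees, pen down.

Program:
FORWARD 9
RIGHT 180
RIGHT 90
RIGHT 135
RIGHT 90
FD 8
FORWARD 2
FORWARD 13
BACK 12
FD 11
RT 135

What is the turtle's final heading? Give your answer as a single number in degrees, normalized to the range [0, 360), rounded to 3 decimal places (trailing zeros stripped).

Answer: 90

Derivation:
Executing turtle program step by step:
Start: pos=(0,0), heading=0, pen down
FD 9: (0,0) -> (9,0) [heading=0, draw]
RT 180: heading 0 -> 180
RT 90: heading 180 -> 90
RT 135: heading 90 -> 315
RT 90: heading 315 -> 225
FD 8: (9,0) -> (3.343,-5.657) [heading=225, draw]
FD 2: (3.343,-5.657) -> (1.929,-7.071) [heading=225, draw]
FD 13: (1.929,-7.071) -> (-7.263,-16.263) [heading=225, draw]
BK 12: (-7.263,-16.263) -> (1.222,-7.778) [heading=225, draw]
FD 11: (1.222,-7.778) -> (-6.556,-15.556) [heading=225, draw]
RT 135: heading 225 -> 90
Final: pos=(-6.556,-15.556), heading=90, 6 segment(s) drawn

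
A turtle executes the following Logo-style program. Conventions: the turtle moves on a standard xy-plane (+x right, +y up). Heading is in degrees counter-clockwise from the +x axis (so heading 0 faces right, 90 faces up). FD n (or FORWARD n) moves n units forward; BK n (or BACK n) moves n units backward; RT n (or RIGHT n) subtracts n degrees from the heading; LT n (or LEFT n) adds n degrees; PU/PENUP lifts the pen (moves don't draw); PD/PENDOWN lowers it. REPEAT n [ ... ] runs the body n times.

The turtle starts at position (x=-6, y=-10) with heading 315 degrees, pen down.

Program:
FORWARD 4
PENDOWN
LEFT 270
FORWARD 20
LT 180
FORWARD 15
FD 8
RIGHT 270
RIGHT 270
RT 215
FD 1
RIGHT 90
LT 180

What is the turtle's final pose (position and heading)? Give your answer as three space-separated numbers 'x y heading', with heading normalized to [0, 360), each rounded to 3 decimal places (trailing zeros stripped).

Answer: -0.065 -10.533 100

Derivation:
Executing turtle program step by step:
Start: pos=(-6,-10), heading=315, pen down
FD 4: (-6,-10) -> (-3.172,-12.828) [heading=315, draw]
PD: pen down
LT 270: heading 315 -> 225
FD 20: (-3.172,-12.828) -> (-17.314,-26.971) [heading=225, draw]
LT 180: heading 225 -> 45
FD 15: (-17.314,-26.971) -> (-6.707,-16.364) [heading=45, draw]
FD 8: (-6.707,-16.364) -> (-1.05,-10.707) [heading=45, draw]
RT 270: heading 45 -> 135
RT 270: heading 135 -> 225
RT 215: heading 225 -> 10
FD 1: (-1.05,-10.707) -> (-0.065,-10.533) [heading=10, draw]
RT 90: heading 10 -> 280
LT 180: heading 280 -> 100
Final: pos=(-0.065,-10.533), heading=100, 5 segment(s) drawn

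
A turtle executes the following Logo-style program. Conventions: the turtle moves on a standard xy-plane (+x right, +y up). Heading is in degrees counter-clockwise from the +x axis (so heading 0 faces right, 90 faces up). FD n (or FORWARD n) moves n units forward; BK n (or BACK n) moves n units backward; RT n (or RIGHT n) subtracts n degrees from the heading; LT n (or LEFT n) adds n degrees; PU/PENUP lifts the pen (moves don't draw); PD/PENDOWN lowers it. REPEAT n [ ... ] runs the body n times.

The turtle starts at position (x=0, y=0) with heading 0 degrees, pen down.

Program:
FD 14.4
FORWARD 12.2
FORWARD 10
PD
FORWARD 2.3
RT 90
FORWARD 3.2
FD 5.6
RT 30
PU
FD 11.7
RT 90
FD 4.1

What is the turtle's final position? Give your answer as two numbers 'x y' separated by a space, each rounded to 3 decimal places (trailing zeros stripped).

Executing turtle program step by step:
Start: pos=(0,0), heading=0, pen down
FD 14.4: (0,0) -> (14.4,0) [heading=0, draw]
FD 12.2: (14.4,0) -> (26.6,0) [heading=0, draw]
FD 10: (26.6,0) -> (36.6,0) [heading=0, draw]
PD: pen down
FD 2.3: (36.6,0) -> (38.9,0) [heading=0, draw]
RT 90: heading 0 -> 270
FD 3.2: (38.9,0) -> (38.9,-3.2) [heading=270, draw]
FD 5.6: (38.9,-3.2) -> (38.9,-8.8) [heading=270, draw]
RT 30: heading 270 -> 240
PU: pen up
FD 11.7: (38.9,-8.8) -> (33.05,-18.932) [heading=240, move]
RT 90: heading 240 -> 150
FD 4.1: (33.05,-18.932) -> (29.499,-16.882) [heading=150, move]
Final: pos=(29.499,-16.882), heading=150, 6 segment(s) drawn

Answer: 29.499 -16.882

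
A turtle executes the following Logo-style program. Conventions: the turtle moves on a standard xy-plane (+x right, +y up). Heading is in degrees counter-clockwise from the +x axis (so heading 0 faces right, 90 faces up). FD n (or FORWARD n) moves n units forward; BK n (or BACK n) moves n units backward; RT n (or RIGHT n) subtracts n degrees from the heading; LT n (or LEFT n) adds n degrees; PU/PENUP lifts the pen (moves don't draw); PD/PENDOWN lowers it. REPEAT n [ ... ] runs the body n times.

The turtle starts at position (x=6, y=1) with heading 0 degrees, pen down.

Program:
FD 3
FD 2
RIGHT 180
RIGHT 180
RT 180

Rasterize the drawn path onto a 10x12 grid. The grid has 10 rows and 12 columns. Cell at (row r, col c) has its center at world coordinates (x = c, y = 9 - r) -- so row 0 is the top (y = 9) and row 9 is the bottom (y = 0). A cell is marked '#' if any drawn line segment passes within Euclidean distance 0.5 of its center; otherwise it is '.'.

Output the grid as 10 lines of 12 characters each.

Segment 0: (6,1) -> (9,1)
Segment 1: (9,1) -> (11,1)

Answer: ............
............
............
............
............
............
............
............
......######
............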